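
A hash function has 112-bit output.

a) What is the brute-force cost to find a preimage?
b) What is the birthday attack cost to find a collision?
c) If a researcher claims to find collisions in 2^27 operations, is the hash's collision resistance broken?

Step 1: Preimage resistance requires brute-force of 2^112 operations.
Step 2: Collision resistance (birthday bound) = 2^(112/2) = 2^56.
Step 3: The claimed attack costs 2^27 operations.
Step 4: Since 2^27 < 2^56, the claimed attack beats the generic birthday bound, so collision resistance is broken.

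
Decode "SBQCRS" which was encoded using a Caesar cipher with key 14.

Step 1: Reverse the shift by subtracting 14 from each letter position.
  S (position 18) -> position (18-14) mod 26 = 4 -> E
  B (position 1) -> position (1-14) mod 26 = 13 -> N
  Q (position 16) -> position (16-14) mod 26 = 2 -> C
  C (position 2) -> position (2-14) mod 26 = 14 -> O
  R (position 17) -> position (17-14) mod 26 = 3 -> D
  S (position 18) -> position (18-14) mod 26 = 4 -> E
Decrypted message: ENCODE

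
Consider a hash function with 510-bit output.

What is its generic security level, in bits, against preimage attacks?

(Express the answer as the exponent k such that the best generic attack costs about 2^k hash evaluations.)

Step 1: The hash has a 510-bit output.
Step 2: Preimage resistance means: given a digest h(x), it should be infeasible to find any input that hashes to it.
With a 510-bit output there are 2^510 possible digests, so a generic brute-force preimage search costs about 2^510 evaluations.
Step 3: Security level = 510 bits.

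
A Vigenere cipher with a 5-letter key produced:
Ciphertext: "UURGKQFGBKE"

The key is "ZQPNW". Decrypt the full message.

Step 1: Key 'ZQPNW' has length 5. Extended key: ZQPNWZQPNWZ
Step 2: Decrypt each position:
  U(20) - Z(25) = 21 = V
  U(20) - Q(16) = 4 = E
  R(17) - P(15) = 2 = C
  G(6) - N(13) = 19 = T
  K(10) - W(22) = 14 = O
  Q(16) - Z(25) = 17 = R
  F(5) - Q(16) = 15 = P
  G(6) - P(15) = 17 = R
  B(1) - N(13) = 14 = O
  K(10) - W(22) = 14 = O
  E(4) - Z(25) = 5 = F
Plaintext: VECTORPROOF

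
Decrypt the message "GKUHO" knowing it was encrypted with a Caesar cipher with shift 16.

Step 1: Reverse the shift by subtracting 16 from each letter position.
  G (position 6) -> position (6-16) mod 26 = 16 -> Q
  K (position 10) -> position (10-16) mod 26 = 20 -> U
  U (position 20) -> position (20-16) mod 26 = 4 -> E
  H (position 7) -> position (7-16) mod 26 = 17 -> R
  O (position 14) -> position (14-16) mod 26 = 24 -> Y
Decrypted message: QUERY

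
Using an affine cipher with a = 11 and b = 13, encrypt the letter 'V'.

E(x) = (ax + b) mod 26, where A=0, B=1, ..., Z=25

Step 1: Convert 'V' to number: x = 21.
Step 2: E(21) = (11 * 21 + 13) mod 26 = 244 mod 26 = 10.
Step 3: Convert 10 back to letter: K.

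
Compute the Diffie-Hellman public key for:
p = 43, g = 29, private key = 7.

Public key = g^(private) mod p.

Step 1: A = g^a mod p = 29^7 mod 43.
  29^1 mod 43 = 29
  29^2 mod 43 = (29 * 29) mod 43 = 24
  29^3 mod 43 = (24 * 29) mod 43 = 8
  29^4 mod 43 = (8 * 29) mod 43 = 17
  29^5 mod 43 = (17 * 29) mod 43 = 20
  29^6 mod 43 = (20 * 29) mod 43 = 21
  29^7 mod 43 = (21 * 29) mod 43 = 7
Result: A = 7.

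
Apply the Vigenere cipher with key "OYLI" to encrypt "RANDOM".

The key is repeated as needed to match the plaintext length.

Step 1: Repeat key to match plaintext length:
  Plaintext: RANDOM
  Key:       OYLIOY
Step 2: Encrypt each letter:
  R(17) + O(14) = (17+14) mod 26 = 5 = F
  A(0) + Y(24) = (0+24) mod 26 = 24 = Y
  N(13) + L(11) = (13+11) mod 26 = 24 = Y
  D(3) + I(8) = (3+8) mod 26 = 11 = L
  O(14) + O(14) = (14+14) mod 26 = 2 = C
  M(12) + Y(24) = (12+24) mod 26 = 10 = K
Ciphertext: FYYLCK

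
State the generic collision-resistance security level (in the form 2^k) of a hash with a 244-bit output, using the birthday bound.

Step 1: The birthday paradox gives collision probability ~50% after sqrt(2^n) = 2^(n/2) hashes.
Step 2: For 244-bit output: 2^(244/2) = 2^122.
Step 3: Approximately 2^122 hash computations needed.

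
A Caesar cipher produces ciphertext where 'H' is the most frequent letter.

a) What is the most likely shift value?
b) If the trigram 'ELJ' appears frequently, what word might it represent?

Step 1: In English, 'E' is the most frequent letter (12.7%).
Step 2: The most frequent ciphertext letter is 'H' (position 7).
Step 3: Shift = (7 - 4) mod 26 = 3.
Step 4: Decrypt 'ELJ' by shifting back 3:
  E -> B
  L -> I
  J -> G
Step 5: 'ELJ' decrypts to 'BIG'.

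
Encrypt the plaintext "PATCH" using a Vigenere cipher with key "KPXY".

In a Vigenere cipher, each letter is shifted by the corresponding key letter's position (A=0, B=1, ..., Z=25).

Step 1: Repeat key to match plaintext length:
  Plaintext: PATCH
  Key:       KPXYK
Step 2: Encrypt each letter:
  P(15) + K(10) = (15+10) mod 26 = 25 = Z
  A(0) + P(15) = (0+15) mod 26 = 15 = P
  T(19) + X(23) = (19+23) mod 26 = 16 = Q
  C(2) + Y(24) = (2+24) mod 26 = 0 = A
  H(7) + K(10) = (7+10) mod 26 = 17 = R
Ciphertext: ZPQAR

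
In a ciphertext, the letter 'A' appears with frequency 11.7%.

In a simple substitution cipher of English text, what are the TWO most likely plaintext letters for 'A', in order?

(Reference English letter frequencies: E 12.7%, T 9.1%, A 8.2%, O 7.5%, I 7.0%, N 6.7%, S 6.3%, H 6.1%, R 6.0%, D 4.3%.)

Step 1: Observed frequency of 'A' is 11.7%.
Step 2: Compute distances to each reference frequency and sort:
  E (12.7%): difference = 1.0% <-- BEST
  T (9.1%): difference = 2.6% <-- RUNNER-UP
  A (8.2%): difference = 3.5%
  O (7.5%): difference = 4.2%
  I (7.0%): difference = 4.7%
Step 3: Most likely is 'E' (12.7%, diff 1.0%); second most likely is 'T' (9.1%, diff 2.6%).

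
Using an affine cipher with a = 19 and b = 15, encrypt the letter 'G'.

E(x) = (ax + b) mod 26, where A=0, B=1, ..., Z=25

Step 1: Convert 'G' to number: x = 6.
Step 2: E(6) = (19 * 6 + 15) mod 26 = 129 mod 26 = 25.
Step 3: Convert 25 back to letter: Z.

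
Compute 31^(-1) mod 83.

Step 1: We need x such that 31 * x = 1 (mod 83).
Step 2: Using the extended Euclidean algorithm or trial:
  31 * 75 = 2325 = 28 * 83 + 1.
Step 3: Since 2325 mod 83 = 1, the inverse is x = 75.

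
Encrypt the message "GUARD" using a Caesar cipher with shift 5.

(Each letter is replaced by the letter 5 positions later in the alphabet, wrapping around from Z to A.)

Step 1: For each letter, shift forward by 5 positions (mod 26).
  G (position 6) -> position (6+5) mod 26 = 11 -> L
  U (position 20) -> position (20+5) mod 26 = 25 -> Z
  A (position 0) -> position (0+5) mod 26 = 5 -> F
  R (position 17) -> position (17+5) mod 26 = 22 -> W
  D (position 3) -> position (3+5) mod 26 = 8 -> I
Result: LZFWI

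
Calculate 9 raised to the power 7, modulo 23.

Step 1: Compute 9^7 mod 23 step by step, reducing modulo 23 at each step.
  9^1 mod 23 = 9
  9^2 mod 23 = (9 * 9) mod 23 = 12
  9^3 mod 23 = (12 * 9) mod 23 = 16
  9^4 mod 23 = (16 * 9) mod 23 = 6
  9^5 mod 23 = (6 * 9) mod 23 = 8
  9^6 mod 23 = (8 * 9) mod 23 = 3
  9^7 mod 23 = (3 * 9) mod 23 = 4
Step 2: Result = 4.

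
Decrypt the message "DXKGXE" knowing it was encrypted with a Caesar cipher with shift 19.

Step 1: Reverse the shift by subtracting 19 from each letter position.
  D (position 3) -> position (3-19) mod 26 = 10 -> K
  X (position 23) -> position (23-19) mod 26 = 4 -> E
  K (position 10) -> position (10-19) mod 26 = 17 -> R
  G (position 6) -> position (6-19) mod 26 = 13 -> N
  X (position 23) -> position (23-19) mod 26 = 4 -> E
  E (position 4) -> position (4-19) mod 26 = 11 -> L
Decrypted message: KERNEL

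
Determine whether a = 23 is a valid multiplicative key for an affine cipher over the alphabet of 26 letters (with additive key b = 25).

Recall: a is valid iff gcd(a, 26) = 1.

Step 1: Compute gcd(23, 26).
Step 2: gcd(23, 26) = 1.
Since gcd = 1, 23 is coprime with 26, so it is a valid key.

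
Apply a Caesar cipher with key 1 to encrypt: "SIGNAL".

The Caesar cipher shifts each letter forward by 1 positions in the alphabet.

Step 1: For each letter, shift forward by 1 positions (mod 26).
  S (position 18) -> position (18+1) mod 26 = 19 -> T
  I (position 8) -> position (8+1) mod 26 = 9 -> J
  G (position 6) -> position (6+1) mod 26 = 7 -> H
  N (position 13) -> position (13+1) mod 26 = 14 -> O
  A (position 0) -> position (0+1) mod 26 = 1 -> B
  L (position 11) -> position (11+1) mod 26 = 12 -> M
Result: TJHOBM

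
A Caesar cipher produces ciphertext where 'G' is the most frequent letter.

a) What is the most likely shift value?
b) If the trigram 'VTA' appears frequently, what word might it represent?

Step 1: In English, 'E' is the most frequent letter (12.7%).
Step 2: The most frequent ciphertext letter is 'G' (position 6).
Step 3: Shift = (6 - 4) mod 26 = 2.
Step 4: Decrypt 'VTA' by shifting back 2:
  V -> T
  T -> R
  A -> Y
Step 5: 'VTA' decrypts to 'TRY'.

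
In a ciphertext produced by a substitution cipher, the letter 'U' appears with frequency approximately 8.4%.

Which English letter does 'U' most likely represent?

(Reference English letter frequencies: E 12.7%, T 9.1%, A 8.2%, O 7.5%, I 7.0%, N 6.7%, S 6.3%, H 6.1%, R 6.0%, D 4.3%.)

Step 1: The observed frequency is 8.4%.
Step 2: Compare with English frequencies:
  E: 12.7% (difference: 4.3%)
  T: 9.1% (difference: 0.7%)
  A: 8.2% (difference: 0.2%) <-- closest
  O: 7.5% (difference: 0.9%)
  I: 7.0% (difference: 1.4%)
  N: 6.7% (difference: 1.7%)
  S: 6.3% (difference: 2.1%)
  H: 6.1% (difference: 2.3%)
  R: 6.0% (difference: 2.4%)
  D: 4.3% (difference: 4.1%)
Step 3: 'U' most likely represents 'A' (frequency 8.2%).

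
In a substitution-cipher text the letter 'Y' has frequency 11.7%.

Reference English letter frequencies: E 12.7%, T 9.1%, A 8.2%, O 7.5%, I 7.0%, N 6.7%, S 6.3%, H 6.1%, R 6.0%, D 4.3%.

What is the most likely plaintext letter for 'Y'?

Step 1: The observed frequency is 11.7%.
Step 2: Compare with English frequencies:
  E: 12.7% (difference: 1.0%) <-- closest
  T: 9.1% (difference: 2.6%)
  A: 8.2% (difference: 3.5%)
  O: 7.5% (difference: 4.2%)
  I: 7.0% (difference: 4.7%)
  N: 6.7% (difference: 5.0%)
  S: 6.3% (difference: 5.4%)
  H: 6.1% (difference: 5.6%)
  R: 6.0% (difference: 5.7%)
  D: 4.3% (difference: 7.4%)
Step 3: 'Y' most likely represents 'E' (frequency 12.7%).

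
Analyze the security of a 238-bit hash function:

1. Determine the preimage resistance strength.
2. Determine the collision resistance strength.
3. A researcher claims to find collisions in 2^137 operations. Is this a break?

Step 1: Preimage resistance requires brute-force of 2^238 operations.
Step 2: Collision resistance (birthday bound) = 2^(238/2) = 2^119.
Step 3: The claimed attack costs 2^137 operations.
Step 4: Since 2^137 >= 2^119, the claimed attack is no faster than the generic birthday attack, so this does not break collision resistance.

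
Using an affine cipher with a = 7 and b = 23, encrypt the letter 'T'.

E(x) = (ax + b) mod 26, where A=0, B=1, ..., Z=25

Step 1: Convert 'T' to number: x = 19.
Step 2: E(19) = (7 * 19 + 23) mod 26 = 156 mod 26 = 0.
Step 3: Convert 0 back to letter: A.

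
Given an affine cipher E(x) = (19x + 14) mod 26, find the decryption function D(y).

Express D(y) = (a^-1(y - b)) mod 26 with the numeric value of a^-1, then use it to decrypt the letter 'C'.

Step 1: Find a^-1, the modular inverse of 19 mod 26.
Step 2: We need 19 * a^-1 = 1 (mod 26).
Step 3: 19 * 11 = 209 = 8 * 26 + 1, so a^-1 = 11.
Step 4: D(y) = 11(y - 14) mod 26.
Step 5: Apply to 'C' (y = 2): D(2) = 11 * (2 - 14) mod 26 = 11 * -12 mod 26 = 24 -> 'Y'.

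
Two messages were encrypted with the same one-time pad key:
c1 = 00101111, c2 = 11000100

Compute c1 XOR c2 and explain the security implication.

Step 1: c1 XOR c2 = (m1 XOR k) XOR (m2 XOR k).
Step 2: By XOR associativity/commutativity: = m1 XOR m2 XOR k XOR k = m1 XOR m2.
Step 3: 00101111 XOR 11000100 = 11101011 = 235.
Step 4: The key cancels out! An attacker learns m1 XOR m2 = 235, revealing the relationship between plaintexts.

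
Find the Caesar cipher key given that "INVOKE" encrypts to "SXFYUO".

Step 1: Compare first letters: I (position 8) -> S (position 18).
Step 2: Shift = (18 - 8) mod 26 = 10.
The shift value is 10.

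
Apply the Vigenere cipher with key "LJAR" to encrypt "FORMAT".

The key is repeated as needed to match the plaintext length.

Step 1: Repeat key to match plaintext length:
  Plaintext: FORMAT
  Key:       LJARLJ
Step 2: Encrypt each letter:
  F(5) + L(11) = (5+11) mod 26 = 16 = Q
  O(14) + J(9) = (14+9) mod 26 = 23 = X
  R(17) + A(0) = (17+0) mod 26 = 17 = R
  M(12) + R(17) = (12+17) mod 26 = 3 = D
  A(0) + L(11) = (0+11) mod 26 = 11 = L
  T(19) + J(9) = (19+9) mod 26 = 2 = C
Ciphertext: QXRDLC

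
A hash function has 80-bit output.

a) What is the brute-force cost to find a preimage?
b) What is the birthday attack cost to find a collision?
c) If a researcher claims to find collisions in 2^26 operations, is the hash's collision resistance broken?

Step 1: Preimage resistance requires brute-force of 2^80 operations.
Step 2: Collision resistance (birthday bound) = 2^(80/2) = 2^40.
Step 3: The claimed attack costs 2^26 operations.
Step 4: Since 2^26 < 2^40, the claimed attack beats the generic birthday bound, so collision resistance is broken.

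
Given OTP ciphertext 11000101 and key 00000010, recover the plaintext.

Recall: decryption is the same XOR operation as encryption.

Step 1: XOR ciphertext with key:
  Ciphertext: 11000101
  Key:        00000010
  XOR:        11000111
Step 2: Plaintext = 11000111 = 199 in decimal.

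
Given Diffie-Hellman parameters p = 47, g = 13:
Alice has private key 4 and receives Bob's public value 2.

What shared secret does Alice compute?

Step 1: s = B^a mod p = 2^4 mod 47.
  2^1 mod 47 = 2
  2^2 mod 47 = (2 * 2) mod 47 = 4
  2^3 mod 47 = (4 * 2) mod 47 = 8
  2^4 mod 47 = (8 * 2) mod 47 = 16
Result: shared secret = 16.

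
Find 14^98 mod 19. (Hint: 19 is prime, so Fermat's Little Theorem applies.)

Step 1: Since 19 is prime, by Fermat's Little Theorem: 14^18 = 1 (mod 19).
Step 2: Reduce exponent: 98 mod 18 = 8.
Step 3: So 14^98 = 14^8 (mod 19).
Step 4: 14^8 mod 19 = 4.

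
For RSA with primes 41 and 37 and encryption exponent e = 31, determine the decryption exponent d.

Step 1: n = 41 * 37 = 1517.
Step 2: phi(n) = 40 * 36 = 1440.
Step 3: Find d such that 31 * d = 1 (mod 1440).
Step 4: d = 31^(-1) mod 1440 = 511.
Verification: 31 * 511 = 15841 = 11 * 1440 + 1.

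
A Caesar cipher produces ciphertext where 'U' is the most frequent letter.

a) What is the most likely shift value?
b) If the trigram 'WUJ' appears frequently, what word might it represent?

Step 1: In English, 'E' is the most frequent letter (12.7%).
Step 2: The most frequent ciphertext letter is 'U' (position 20).
Step 3: Shift = (20 - 4) mod 26 = 16.
Step 4: Decrypt 'WUJ' by shifting back 16:
  W -> G
  U -> E
  J -> T
Step 5: 'WUJ' decrypts to 'GET'.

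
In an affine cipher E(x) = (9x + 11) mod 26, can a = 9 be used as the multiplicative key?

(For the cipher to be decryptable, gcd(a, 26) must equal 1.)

Step 1: Compute gcd(9, 26).
Step 2: gcd(9, 26) = 1.
Since gcd = 1, 9 is coprime with 26, so it is a valid key.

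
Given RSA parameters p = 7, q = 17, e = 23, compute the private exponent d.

Step 1: n = 7 * 17 = 119.
Step 2: phi(n) = 6 * 16 = 96.
Step 3: Find d such that 23 * d = 1 (mod 96).
Step 4: d = 23^(-1) mod 96 = 71.
Verification: 23 * 71 = 1633 = 17 * 96 + 1.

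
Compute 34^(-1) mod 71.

Step 1: We need x such that 34 * x = 1 (mod 71).
Step 2: Using the extended Euclidean algorithm or trial:
  34 * 23 = 782 = 11 * 71 + 1.
Step 3: Since 782 mod 71 = 1, the inverse is x = 23.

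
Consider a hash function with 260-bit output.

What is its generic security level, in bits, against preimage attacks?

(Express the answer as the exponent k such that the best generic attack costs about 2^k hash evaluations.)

Step 1: The hash has a 260-bit output.
Step 2: Preimage resistance means: given a digest h(x), it should be infeasible to find any input that hashes to it.
With a 260-bit output there are 2^260 possible digests, so a generic brute-force preimage search costs about 2^260 evaluations.
Step 3: Security level = 260 bits.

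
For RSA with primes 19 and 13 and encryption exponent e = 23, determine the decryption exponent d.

Step 1: n = 19 * 13 = 247.
Step 2: phi(n) = 18 * 12 = 216.
Step 3: Find d such that 23 * d = 1 (mod 216).
Step 4: d = 23^(-1) mod 216 = 47.
Verification: 23 * 47 = 1081 = 5 * 216 + 1.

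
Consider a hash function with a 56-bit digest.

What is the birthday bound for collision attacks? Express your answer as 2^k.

Step 1: The birthday paradox gives collision probability ~50% after sqrt(2^n) = 2^(n/2) hashes.
Step 2: For 56-bit output: 2^(56/2) = 2^28.
Step 3: Approximately 2^28 hash computations needed.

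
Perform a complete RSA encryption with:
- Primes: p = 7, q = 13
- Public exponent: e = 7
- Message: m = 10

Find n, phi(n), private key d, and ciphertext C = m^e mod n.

Step 1: n = 7 * 13 = 91.
Step 2: phi(n) = (7-1)(13-1) = 6 * 12 = 72.
Step 3: Find d = 7^(-1) mod 72 = 31.
  Verify: 7 * 31 = 217 = 1 (mod 72).
Step 4: C = 10^7 mod 91 = 10.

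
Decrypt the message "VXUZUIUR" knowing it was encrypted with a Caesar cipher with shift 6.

Step 1: Reverse the shift by subtracting 6 from each letter position.
  V (position 21) -> position (21-6) mod 26 = 15 -> P
  X (position 23) -> position (23-6) mod 26 = 17 -> R
  U (position 20) -> position (20-6) mod 26 = 14 -> O
  Z (position 25) -> position (25-6) mod 26 = 19 -> T
  U (position 20) -> position (20-6) mod 26 = 14 -> O
  I (position 8) -> position (8-6) mod 26 = 2 -> C
  U (position 20) -> position (20-6) mod 26 = 14 -> O
  R (position 17) -> position (17-6) mod 26 = 11 -> L
Decrypted message: PROTOCOL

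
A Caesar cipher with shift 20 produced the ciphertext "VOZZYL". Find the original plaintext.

Step 1: Reverse the shift by subtracting 20 from each letter position.
  V (position 21) -> position (21-20) mod 26 = 1 -> B
  O (position 14) -> position (14-20) mod 26 = 20 -> U
  Z (position 25) -> position (25-20) mod 26 = 5 -> F
  Z (position 25) -> position (25-20) mod 26 = 5 -> F
  Y (position 24) -> position (24-20) mod 26 = 4 -> E
  L (position 11) -> position (11-20) mod 26 = 17 -> R
Decrypted message: BUFFER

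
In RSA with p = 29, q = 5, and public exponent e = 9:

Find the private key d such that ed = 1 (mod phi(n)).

Step 1: n = 29 * 5 = 145.
Step 2: phi(n) = 28 * 4 = 112.
Step 3: Find d such that 9 * d = 1 (mod 112).
Step 4: d = 9^(-1) mod 112 = 25.
Verification: 9 * 25 = 225 = 2 * 112 + 1.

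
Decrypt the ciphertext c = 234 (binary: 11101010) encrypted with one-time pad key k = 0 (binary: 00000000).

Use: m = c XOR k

Step 1: XOR ciphertext with key:
  Ciphertext: 11101010
  Key:        00000000
  XOR:        11101010
Step 2: Plaintext = 11101010 = 234 in decimal.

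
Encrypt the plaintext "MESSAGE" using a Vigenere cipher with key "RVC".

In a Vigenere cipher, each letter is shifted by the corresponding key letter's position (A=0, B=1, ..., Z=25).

Step 1: Repeat key to match plaintext length:
  Plaintext: MESSAGE
  Key:       RVCRVCR
Step 2: Encrypt each letter:
  M(12) + R(17) = (12+17) mod 26 = 3 = D
  E(4) + V(21) = (4+21) mod 26 = 25 = Z
  S(18) + C(2) = (18+2) mod 26 = 20 = U
  S(18) + R(17) = (18+17) mod 26 = 9 = J
  A(0) + V(21) = (0+21) mod 26 = 21 = V
  G(6) + C(2) = (6+2) mod 26 = 8 = I
  E(4) + R(17) = (4+17) mod 26 = 21 = V
Ciphertext: DZUJVIV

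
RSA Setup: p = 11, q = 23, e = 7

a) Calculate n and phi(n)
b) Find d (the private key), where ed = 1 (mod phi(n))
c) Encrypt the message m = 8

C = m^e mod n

Step 1: n = 11 * 23 = 253.
Step 2: phi(n) = (11-1)(23-1) = 10 * 22 = 220.
Step 3: Find d = 7^(-1) mod 220 = 63.
  Verify: 7 * 63 = 441 = 1 (mod 220).
Step 4: C = 8^7 mod 253 = 35.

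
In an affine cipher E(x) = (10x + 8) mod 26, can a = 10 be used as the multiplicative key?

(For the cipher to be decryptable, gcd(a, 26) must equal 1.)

Step 1: Compute gcd(10, 26).
Step 2: gcd(10, 26) = 2.
Since gcd = 2 != 1, 10 shares a common factor with 26, so it cannot be used.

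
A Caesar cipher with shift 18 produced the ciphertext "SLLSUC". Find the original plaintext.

Step 1: Reverse the shift by subtracting 18 from each letter position.
  S (position 18) -> position (18-18) mod 26 = 0 -> A
  L (position 11) -> position (11-18) mod 26 = 19 -> T
  L (position 11) -> position (11-18) mod 26 = 19 -> T
  S (position 18) -> position (18-18) mod 26 = 0 -> A
  U (position 20) -> position (20-18) mod 26 = 2 -> C
  C (position 2) -> position (2-18) mod 26 = 10 -> K
Decrypted message: ATTACK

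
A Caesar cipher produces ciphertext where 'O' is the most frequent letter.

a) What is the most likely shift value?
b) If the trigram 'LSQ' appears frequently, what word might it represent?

Step 1: In English, 'E' is the most frequent letter (12.7%).
Step 2: The most frequent ciphertext letter is 'O' (position 14).
Step 3: Shift = (14 - 4) mod 26 = 10.
Step 4: Decrypt 'LSQ' by shifting back 10:
  L -> B
  S -> I
  Q -> G
Step 5: 'LSQ' decrypts to 'BIG'.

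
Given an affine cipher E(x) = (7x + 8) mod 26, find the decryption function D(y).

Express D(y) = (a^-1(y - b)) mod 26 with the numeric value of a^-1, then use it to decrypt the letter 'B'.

Step 1: Find a^-1, the modular inverse of 7 mod 26.
Step 2: We need 7 * a^-1 = 1 (mod 26).
Step 3: 7 * 15 = 105 = 4 * 26 + 1, so a^-1 = 15.
Step 4: D(y) = 15(y - 8) mod 26.
Step 5: Apply to 'B' (y = 1): D(1) = 15 * (1 - 8) mod 26 = 15 * -7 mod 26 = 25 -> 'Z'.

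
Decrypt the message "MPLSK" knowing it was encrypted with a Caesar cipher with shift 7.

Step 1: Reverse the shift by subtracting 7 from each letter position.
  M (position 12) -> position (12-7) mod 26 = 5 -> F
  P (position 15) -> position (15-7) mod 26 = 8 -> I
  L (position 11) -> position (11-7) mod 26 = 4 -> E
  S (position 18) -> position (18-7) mod 26 = 11 -> L
  K (position 10) -> position (10-7) mod 26 = 3 -> D
Decrypted message: FIELD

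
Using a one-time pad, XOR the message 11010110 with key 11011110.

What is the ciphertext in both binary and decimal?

Step 1: Write out the XOR operation bit by bit:
  Message: 11010110
  Key:     11011110
  XOR:     00001000
Step 2: Convert to decimal: 00001000 = 8.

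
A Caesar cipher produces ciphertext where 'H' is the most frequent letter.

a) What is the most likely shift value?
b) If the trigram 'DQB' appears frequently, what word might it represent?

Step 1: In English, 'E' is the most frequent letter (12.7%).
Step 2: The most frequent ciphertext letter is 'H' (position 7).
Step 3: Shift = (7 - 4) mod 26 = 3.
Step 4: Decrypt 'DQB' by shifting back 3:
  D -> A
  Q -> N
  B -> Y
Step 5: 'DQB' decrypts to 'ANY'.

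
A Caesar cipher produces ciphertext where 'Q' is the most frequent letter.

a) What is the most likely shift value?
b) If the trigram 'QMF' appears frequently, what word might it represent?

Step 1: In English, 'E' is the most frequent letter (12.7%).
Step 2: The most frequent ciphertext letter is 'Q' (position 16).
Step 3: Shift = (16 - 4) mod 26 = 12.
Step 4: Decrypt 'QMF' by shifting back 12:
  Q -> E
  M -> A
  F -> T
Step 5: 'QMF' decrypts to 'EAT'.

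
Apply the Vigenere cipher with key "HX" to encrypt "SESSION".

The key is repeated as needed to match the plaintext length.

Step 1: Repeat key to match plaintext length:
  Plaintext: SESSION
  Key:       HXHXHXH
Step 2: Encrypt each letter:
  S(18) + H(7) = (18+7) mod 26 = 25 = Z
  E(4) + X(23) = (4+23) mod 26 = 1 = B
  S(18) + H(7) = (18+7) mod 26 = 25 = Z
  S(18) + X(23) = (18+23) mod 26 = 15 = P
  I(8) + H(7) = (8+7) mod 26 = 15 = P
  O(14) + X(23) = (14+23) mod 26 = 11 = L
  N(13) + H(7) = (13+7) mod 26 = 20 = U
Ciphertext: ZBZPPLU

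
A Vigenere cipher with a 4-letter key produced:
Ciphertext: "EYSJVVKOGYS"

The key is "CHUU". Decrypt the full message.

Step 1: Key 'CHUU' has length 4. Extended key: CHUUCHUUCHU
Step 2: Decrypt each position:
  E(4) - C(2) = 2 = C
  Y(24) - H(7) = 17 = R
  S(18) - U(20) = 24 = Y
  J(9) - U(20) = 15 = P
  V(21) - C(2) = 19 = T
  V(21) - H(7) = 14 = O
  K(10) - U(20) = 16 = Q
  O(14) - U(20) = 20 = U
  G(6) - C(2) = 4 = E
  Y(24) - H(7) = 17 = R
  S(18) - U(20) = 24 = Y
Plaintext: CRYPTOQUERY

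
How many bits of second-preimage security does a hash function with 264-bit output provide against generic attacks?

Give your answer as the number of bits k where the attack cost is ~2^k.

Step 1: The hash has a 264-bit output.
Step 2: Second-preimage resistance means: given a specific input x, it should be infeasible to find a different y with h(y) = h(x).
With a 264-bit output, a generic search for a second preimage costs about 2^264 evaluations (each trial matches the fixed target with probability 2^-264).
Step 3: Security level = 264 bits.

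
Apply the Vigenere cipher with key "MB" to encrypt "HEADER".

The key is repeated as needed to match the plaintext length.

Step 1: Repeat key to match plaintext length:
  Plaintext: HEADER
  Key:       MBMBMB
Step 2: Encrypt each letter:
  H(7) + M(12) = (7+12) mod 26 = 19 = T
  E(4) + B(1) = (4+1) mod 26 = 5 = F
  A(0) + M(12) = (0+12) mod 26 = 12 = M
  D(3) + B(1) = (3+1) mod 26 = 4 = E
  E(4) + M(12) = (4+12) mod 26 = 16 = Q
  R(17) + B(1) = (17+1) mod 26 = 18 = S
Ciphertext: TFMEQS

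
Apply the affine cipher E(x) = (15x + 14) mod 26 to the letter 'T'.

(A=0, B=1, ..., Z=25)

Step 1: Convert 'T' to number: x = 19.
Step 2: E(19) = (15 * 19 + 14) mod 26 = 299 mod 26 = 13.
Step 3: Convert 13 back to letter: N.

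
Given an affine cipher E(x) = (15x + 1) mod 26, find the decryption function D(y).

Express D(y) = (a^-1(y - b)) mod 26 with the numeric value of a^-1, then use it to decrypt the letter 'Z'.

Step 1: Find a^-1, the modular inverse of 15 mod 26.
Step 2: We need 15 * a^-1 = 1 (mod 26).
Step 3: 15 * 7 = 105 = 4 * 26 + 1, so a^-1 = 7.
Step 4: D(y) = 7(y - 1) mod 26.
Step 5: Apply to 'Z' (y = 25): D(25) = 7 * (25 - 1) mod 26 = 7 * 24 mod 26 = 12 -> 'M'.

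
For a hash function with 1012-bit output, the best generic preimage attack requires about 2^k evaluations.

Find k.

Step 1: The hash has a 1012-bit output.
Step 2: Preimage resistance means: given a digest h(x), it should be infeasible to find any input that hashes to it.
With a 1012-bit output there are 2^1012 possible digests, so a generic brute-force preimage search costs about 2^1012 evaluations.
Step 3: Security level = 1012 bits.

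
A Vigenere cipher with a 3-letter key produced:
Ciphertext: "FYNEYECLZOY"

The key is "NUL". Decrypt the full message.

Step 1: Key 'NUL' has length 3. Extended key: NULNULNULNU
Step 2: Decrypt each position:
  F(5) - N(13) = 18 = S
  Y(24) - U(20) = 4 = E
  N(13) - L(11) = 2 = C
  E(4) - N(13) = 17 = R
  Y(24) - U(20) = 4 = E
  E(4) - L(11) = 19 = T
  C(2) - N(13) = 15 = P
  L(11) - U(20) = 17 = R
  Z(25) - L(11) = 14 = O
  O(14) - N(13) = 1 = B
  Y(24) - U(20) = 4 = E
Plaintext: SECRETPROBE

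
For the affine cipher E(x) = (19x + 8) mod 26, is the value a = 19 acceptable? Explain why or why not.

Step 1: Compute gcd(19, 26).
Step 2: gcd(19, 26) = 1.
Since gcd = 1, 19 is coprime with 26, so it is a valid key.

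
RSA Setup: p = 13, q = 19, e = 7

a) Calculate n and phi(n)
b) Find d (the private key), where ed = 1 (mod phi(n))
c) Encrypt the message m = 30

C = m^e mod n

Step 1: n = 13 * 19 = 247.
Step 2: phi(n) = (13-1)(19-1) = 12 * 18 = 216.
Step 3: Find d = 7^(-1) mod 216 = 31.
  Verify: 7 * 31 = 217 = 1 (mod 216).
Step 4: C = 30^7 mod 247 = 30.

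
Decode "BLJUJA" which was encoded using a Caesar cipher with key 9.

Step 1: Reverse the shift by subtracting 9 from each letter position.
  B (position 1) -> position (1-9) mod 26 = 18 -> S
  L (position 11) -> position (11-9) mod 26 = 2 -> C
  J (position 9) -> position (9-9) mod 26 = 0 -> A
  U (position 20) -> position (20-9) mod 26 = 11 -> L
  J (position 9) -> position (9-9) mod 26 = 0 -> A
  A (position 0) -> position (0-9) mod 26 = 17 -> R
Decrypted message: SCALAR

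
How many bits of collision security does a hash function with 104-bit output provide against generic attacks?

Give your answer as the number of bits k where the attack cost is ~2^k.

Step 1: The hash has a 104-bit output.
Step 2: Collision resistance means it should be infeasible to find any x != y with h(x) = h(y).
By the birthday bound, a generic collision search succeeds after about sqrt(2^104) = 2^(104/2) = 2^52 evaluations.
Step 3: Security level = 52 bits.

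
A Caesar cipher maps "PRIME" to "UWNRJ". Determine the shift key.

Step 1: Compare first letters: P (position 15) -> U (position 20).
Step 2: Shift = (20 - 15) mod 26 = 5.
The shift value is 5.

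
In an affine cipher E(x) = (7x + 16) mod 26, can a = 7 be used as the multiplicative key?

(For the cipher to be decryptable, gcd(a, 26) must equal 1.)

Step 1: Compute gcd(7, 26).
Step 2: gcd(7, 26) = 1.
Since gcd = 1, 7 is coprime with 26, so it is a valid key.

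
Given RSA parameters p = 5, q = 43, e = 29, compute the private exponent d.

Step 1: n = 5 * 43 = 215.
Step 2: phi(n) = 4 * 42 = 168.
Step 3: Find d such that 29 * d = 1 (mod 168).
Step 4: d = 29^(-1) mod 168 = 29.
Verification: 29 * 29 = 841 = 5 * 168 + 1.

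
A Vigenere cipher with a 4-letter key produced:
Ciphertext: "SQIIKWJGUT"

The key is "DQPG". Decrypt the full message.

Step 1: Key 'DQPG' has length 4. Extended key: DQPGDQPGDQ
Step 2: Decrypt each position:
  S(18) - D(3) = 15 = P
  Q(16) - Q(16) = 0 = A
  I(8) - P(15) = 19 = T
  I(8) - G(6) = 2 = C
  K(10) - D(3) = 7 = H
  W(22) - Q(16) = 6 = G
  J(9) - P(15) = 20 = U
  G(6) - G(6) = 0 = A
  U(20) - D(3) = 17 = R
  T(19) - Q(16) = 3 = D
Plaintext: PATCHGUARD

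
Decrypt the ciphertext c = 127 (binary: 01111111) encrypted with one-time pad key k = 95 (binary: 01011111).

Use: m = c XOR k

Step 1: XOR ciphertext with key:
  Ciphertext: 01111111
  Key:        01011111
  XOR:        00100000
Step 2: Plaintext = 00100000 = 32 in decimal.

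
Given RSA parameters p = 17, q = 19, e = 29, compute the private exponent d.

Step 1: n = 17 * 19 = 323.
Step 2: phi(n) = 16 * 18 = 288.
Step 3: Find d such that 29 * d = 1 (mod 288).
Step 4: d = 29^(-1) mod 288 = 149.
Verification: 29 * 149 = 4321 = 15 * 288 + 1.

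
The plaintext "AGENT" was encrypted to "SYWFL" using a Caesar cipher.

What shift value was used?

Step 1: Compare first letters: A (position 0) -> S (position 18).
Step 2: Shift = (18 - 0) mod 26 = 18.
The shift value is 18.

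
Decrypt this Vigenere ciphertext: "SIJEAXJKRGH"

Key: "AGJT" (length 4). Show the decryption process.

Step 1: Key 'AGJT' has length 4. Extended key: AGJTAGJTAGJ
Step 2: Decrypt each position:
  S(18) - A(0) = 18 = S
  I(8) - G(6) = 2 = C
  J(9) - J(9) = 0 = A
  E(4) - T(19) = 11 = L
  A(0) - A(0) = 0 = A
  X(23) - G(6) = 17 = R
  J(9) - J(9) = 0 = A
  K(10) - T(19) = 17 = R
  R(17) - A(0) = 17 = R
  G(6) - G(6) = 0 = A
  H(7) - J(9) = 24 = Y
Plaintext: SCALARARRAY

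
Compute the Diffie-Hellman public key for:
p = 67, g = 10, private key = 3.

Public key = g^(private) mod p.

Step 1: A = g^a mod p = 10^3 mod 67.
  10^1 mod 67 = 10
  10^2 mod 67 = (10 * 10) mod 67 = 33
  10^3 mod 67 = (33 * 10) mod 67 = 62
Result: A = 62.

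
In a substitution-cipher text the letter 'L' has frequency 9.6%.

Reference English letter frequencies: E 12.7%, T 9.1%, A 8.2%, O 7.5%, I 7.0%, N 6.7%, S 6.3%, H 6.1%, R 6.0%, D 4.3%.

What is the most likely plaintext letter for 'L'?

Step 1: The observed frequency is 9.6%.
Step 2: Compare with English frequencies:
  E: 12.7% (difference: 3.1%)
  T: 9.1% (difference: 0.5%) <-- closest
  A: 8.2% (difference: 1.4%)
  O: 7.5% (difference: 2.1%)
  I: 7.0% (difference: 2.6%)
  N: 6.7% (difference: 2.9%)
  S: 6.3% (difference: 3.3%)
  H: 6.1% (difference: 3.5%)
  R: 6.0% (difference: 3.6%)
  D: 4.3% (difference: 5.3%)
Step 3: 'L' most likely represents 'T' (frequency 9.1%).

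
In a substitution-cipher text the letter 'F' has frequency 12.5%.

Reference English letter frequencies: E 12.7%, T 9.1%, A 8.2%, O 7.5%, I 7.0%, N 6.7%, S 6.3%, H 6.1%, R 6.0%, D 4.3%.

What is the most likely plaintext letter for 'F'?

Step 1: The observed frequency is 12.5%.
Step 2: Compare with English frequencies:
  E: 12.7% (difference: 0.2%) <-- closest
  T: 9.1% (difference: 3.4%)
  A: 8.2% (difference: 4.3%)
  O: 7.5% (difference: 5.0%)
  I: 7.0% (difference: 5.5%)
  N: 6.7% (difference: 5.8%)
  S: 6.3% (difference: 6.2%)
  H: 6.1% (difference: 6.4%)
  R: 6.0% (difference: 6.5%)
  D: 4.3% (difference: 8.2%)
Step 3: 'F' most likely represents 'E' (frequency 12.7%).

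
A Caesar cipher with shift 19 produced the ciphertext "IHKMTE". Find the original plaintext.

Step 1: Reverse the shift by subtracting 19 from each letter position.
  I (position 8) -> position (8-19) mod 26 = 15 -> P
  H (position 7) -> position (7-19) mod 26 = 14 -> O
  K (position 10) -> position (10-19) mod 26 = 17 -> R
  M (position 12) -> position (12-19) mod 26 = 19 -> T
  T (position 19) -> position (19-19) mod 26 = 0 -> A
  E (position 4) -> position (4-19) mod 26 = 11 -> L
Decrypted message: PORTAL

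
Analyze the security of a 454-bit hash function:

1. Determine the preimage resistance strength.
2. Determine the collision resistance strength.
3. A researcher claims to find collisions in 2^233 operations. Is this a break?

Step 1: Preimage resistance requires brute-force of 2^454 operations.
Step 2: Collision resistance (birthday bound) = 2^(454/2) = 2^227.
Step 3: The claimed attack costs 2^233 operations.
Step 4: Since 2^233 >= 2^227, the claimed attack is no faster than the generic birthday attack, so this does not break collision resistance.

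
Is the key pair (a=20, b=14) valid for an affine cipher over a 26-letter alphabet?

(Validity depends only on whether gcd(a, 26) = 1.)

Step 1: Compute gcd(20, 26).
Step 2: gcd(20, 26) = 2.
Since gcd = 2 != 1, 20 shares a common factor with 26, so it cannot be used.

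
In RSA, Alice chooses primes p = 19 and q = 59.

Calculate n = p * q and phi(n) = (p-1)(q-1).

Step 1: n = p * q = 19 * 59 = 1121.
Step 2: phi(n) = (p-1)(q-1) = 18 * 58 = 1044.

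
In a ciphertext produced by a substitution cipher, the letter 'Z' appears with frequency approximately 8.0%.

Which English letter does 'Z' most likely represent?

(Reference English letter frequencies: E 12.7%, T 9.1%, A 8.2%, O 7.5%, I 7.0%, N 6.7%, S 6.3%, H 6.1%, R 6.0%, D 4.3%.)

Step 1: The observed frequency is 8.0%.
Step 2: Compare with English frequencies:
  E: 12.7% (difference: 4.7%)
  T: 9.1% (difference: 1.1%)
  A: 8.2% (difference: 0.2%) <-- closest
  O: 7.5% (difference: 0.5%)
  I: 7.0% (difference: 1.0%)
  N: 6.7% (difference: 1.3%)
  S: 6.3% (difference: 1.7%)
  H: 6.1% (difference: 1.9%)
  R: 6.0% (difference: 2.0%)
  D: 4.3% (difference: 3.7%)
Step 3: 'Z' most likely represents 'A' (frequency 8.2%).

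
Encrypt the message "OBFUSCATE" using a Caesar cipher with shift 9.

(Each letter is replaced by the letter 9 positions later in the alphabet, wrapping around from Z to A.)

Step 1: For each letter, shift forward by 9 positions (mod 26).
  O (position 14) -> position (14+9) mod 26 = 23 -> X
  B (position 1) -> position (1+9) mod 26 = 10 -> K
  F (position 5) -> position (5+9) mod 26 = 14 -> O
  U (position 20) -> position (20+9) mod 26 = 3 -> D
  S (position 18) -> position (18+9) mod 26 = 1 -> B
  C (position 2) -> position (2+9) mod 26 = 11 -> L
  A (position 0) -> position (0+9) mod 26 = 9 -> J
  T (position 19) -> position (19+9) mod 26 = 2 -> C
  E (position 4) -> position (4+9) mod 26 = 13 -> N
Result: XKODBLJCN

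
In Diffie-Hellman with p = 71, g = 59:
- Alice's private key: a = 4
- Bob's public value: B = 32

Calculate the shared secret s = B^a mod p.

Step 1: s = B^a mod p = 32^4 mod 71.
  32^1 mod 71 = 32
  32^2 mod 71 = (32 * 32) mod 71 = 30
  32^3 mod 71 = (30 * 32) mod 71 = 37
  32^4 mod 71 = (37 * 32) mod 71 = 48
Result: shared secret = 48.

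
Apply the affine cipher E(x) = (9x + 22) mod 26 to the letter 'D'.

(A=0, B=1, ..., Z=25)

Step 1: Convert 'D' to number: x = 3.
Step 2: E(3) = (9 * 3 + 22) mod 26 = 49 mod 26 = 23.
Step 3: Convert 23 back to letter: X.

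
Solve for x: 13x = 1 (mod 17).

Step 1: We need x such that 13 * x = 1 (mod 17).
Step 2: Using the extended Euclidean algorithm or trial:
  13 * 4 = 52 = 3 * 17 + 1.
Step 3: Since 52 mod 17 = 1, the inverse is x = 4.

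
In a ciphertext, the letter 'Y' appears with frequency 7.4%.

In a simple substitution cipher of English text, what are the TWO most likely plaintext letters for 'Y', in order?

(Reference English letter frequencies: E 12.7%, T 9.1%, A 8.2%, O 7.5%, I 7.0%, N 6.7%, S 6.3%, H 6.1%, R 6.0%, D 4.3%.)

Step 1: Observed frequency of 'Y' is 7.4%.
Step 2: Compute distances to each reference frequency and sort:
  O (7.5%): difference = 0.1% <-- BEST
  I (7.0%): difference = 0.4% <-- RUNNER-UP
  N (6.7%): difference = 0.7%
  A (8.2%): difference = 0.8%
  S (6.3%): difference = 1.1%
Step 3: Most likely is 'O' (7.5%, diff 0.1%); second most likely is 'I' (7.0%, diff 0.4%).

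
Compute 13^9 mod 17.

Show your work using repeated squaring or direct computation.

Step 1: Compute 13^9 mod 17 step by step, reducing modulo 17 at each step.
  13^1 mod 17 = 13
  13^2 mod 17 = (13 * 13) mod 17 = 16
  13^3 mod 17 = (16 * 13) mod 17 = 4
  13^4 mod 17 = (4 * 13) mod 17 = 1
  13^5 mod 17 = (1 * 13) mod 17 = 13
  13^6 mod 17 = (13 * 13) mod 17 = 16
  13^7 mod 17 = (16 * 13) mod 17 = 4
  13^8 mod 17 = (4 * 13) mod 17 = 1
  13^9 mod 17 = (1 * 13) mod 17 = 13
Step 2: Result = 13.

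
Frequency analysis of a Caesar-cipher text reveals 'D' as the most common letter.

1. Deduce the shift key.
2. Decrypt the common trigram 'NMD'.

Step 1: In English, 'E' is the most frequent letter (12.7%).
Step 2: The most frequent ciphertext letter is 'D' (position 3).
Step 3: Shift = (3 - 4) mod 26 = 25.
Step 4: Decrypt 'NMD' by shifting back 25:
  N -> O
  M -> N
  D -> E
Step 5: 'NMD' decrypts to 'ONE'.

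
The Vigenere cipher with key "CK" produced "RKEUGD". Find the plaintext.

Step 1: Extend key: CKCKCK
Step 2: Decrypt each letter (c - k) mod 26:
  R(17) - C(2) = (17-2) mod 26 = 15 = P
  K(10) - K(10) = (10-10) mod 26 = 0 = A
  E(4) - C(2) = (4-2) mod 26 = 2 = C
  U(20) - K(10) = (20-10) mod 26 = 10 = K
  G(6) - C(2) = (6-2) mod 26 = 4 = E
  D(3) - K(10) = (3-10) mod 26 = 19 = T
Plaintext: PACKET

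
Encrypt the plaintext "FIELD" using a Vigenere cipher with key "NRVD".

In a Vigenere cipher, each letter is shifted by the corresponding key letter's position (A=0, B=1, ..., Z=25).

Step 1: Repeat key to match plaintext length:
  Plaintext: FIELD
  Key:       NRVDN
Step 2: Encrypt each letter:
  F(5) + N(13) = (5+13) mod 26 = 18 = S
  I(8) + R(17) = (8+17) mod 26 = 25 = Z
  E(4) + V(21) = (4+21) mod 26 = 25 = Z
  L(11) + D(3) = (11+3) mod 26 = 14 = O
  D(3) + N(13) = (3+13) mod 26 = 16 = Q
Ciphertext: SZZOQ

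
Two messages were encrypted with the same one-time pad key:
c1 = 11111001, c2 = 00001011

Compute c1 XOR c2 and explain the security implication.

Step 1: c1 XOR c2 = (m1 XOR k) XOR (m2 XOR k).
Step 2: By XOR associativity/commutativity: = m1 XOR m2 XOR k XOR k = m1 XOR m2.
Step 3: 11111001 XOR 00001011 = 11110010 = 242.
Step 4: The key cancels out! An attacker learns m1 XOR m2 = 242, revealing the relationship between plaintexts.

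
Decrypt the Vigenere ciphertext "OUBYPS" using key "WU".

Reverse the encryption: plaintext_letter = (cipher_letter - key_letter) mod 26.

Step 1: Extend key: WUWUWU
Step 2: Decrypt each letter (c - k) mod 26:
  O(14) - W(22) = (14-22) mod 26 = 18 = S
  U(20) - U(20) = (20-20) mod 26 = 0 = A
  B(1) - W(22) = (1-22) mod 26 = 5 = F
  Y(24) - U(20) = (24-20) mod 26 = 4 = E
  P(15) - W(22) = (15-22) mod 26 = 19 = T
  S(18) - U(20) = (18-20) mod 26 = 24 = Y
Plaintext: SAFETY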